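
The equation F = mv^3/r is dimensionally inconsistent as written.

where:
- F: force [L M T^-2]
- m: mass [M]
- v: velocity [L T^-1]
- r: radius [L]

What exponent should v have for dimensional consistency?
The exponent of v should be 2: F = mv^2/r

The LHS F has dimensions [L M T^-2]; v has dimensions [L T^-1].
As written, the RHS mv^3/r (exponent 3 on v) has dimensions [L^2 M T^-3], which does not match.
With exponent 2, the RHS mv^2/r has dimensions [L M T^-2], matching the LHS.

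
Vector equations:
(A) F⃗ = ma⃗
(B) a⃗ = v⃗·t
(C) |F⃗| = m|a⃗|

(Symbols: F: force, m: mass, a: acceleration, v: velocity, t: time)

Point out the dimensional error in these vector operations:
(B) a⃗ = v⃗·t

(A) F⃗ = ma⃗: LHS [L M T^-2], RHS [L M T^-2] ✓ — Force and acceleration are vectors, mass is a scalar
(B) a⃗ = v⃗·t: LHS [L T^-2], RHS [L] ✗ — acceleration is velocity per time; should be v⃗/t
(C) |F⃗| = m|a⃗|: LHS [L M T^-2], RHS [L M T^-2] ✓ — magnitudes of vectors are scalars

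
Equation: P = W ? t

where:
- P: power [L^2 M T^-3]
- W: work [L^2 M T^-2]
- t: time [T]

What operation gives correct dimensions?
division (÷): P = W ÷ t

P [L^2 M T^-3]; W [L^2 M T^-2]; t [T].
W × t → [L^2 M T^-1] ✗
W ÷ t → [L^2 M T^-3] ✓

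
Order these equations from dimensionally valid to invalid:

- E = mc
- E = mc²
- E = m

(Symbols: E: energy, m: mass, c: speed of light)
Dimensionally correct: E = mc²
Dimensionally incorrect: E = mc, E = m
Ordered (correct first, then incorrect): E = mc², E = mc, E = m

- E = mc: LHS [L^2 M T^-2], RHS [L M T^-1] → incorrect ✗
- E = mc²: LHS [L^2 M T^-2], RHS [L^2 M T^-2] → correct ✓
- E = m: LHS [L^2 M T^-2], RHS [M] → incorrect ✗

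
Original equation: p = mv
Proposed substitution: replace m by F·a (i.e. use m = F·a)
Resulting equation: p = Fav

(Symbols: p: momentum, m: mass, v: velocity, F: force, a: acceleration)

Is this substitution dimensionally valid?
No

[m] = [M] and [F·a] = [L^2 M T^-4]. These differ, so the substitution replaces a quantity by one of different dimensions and the result p = Fav has LHS [L M T^-1] vs RHS [L^3 M T^-5] — inconsistent.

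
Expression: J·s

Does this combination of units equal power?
No

The expression J·s has dimensions [L^2 M T^-1], but power has dimensions [L^2 M T^-3].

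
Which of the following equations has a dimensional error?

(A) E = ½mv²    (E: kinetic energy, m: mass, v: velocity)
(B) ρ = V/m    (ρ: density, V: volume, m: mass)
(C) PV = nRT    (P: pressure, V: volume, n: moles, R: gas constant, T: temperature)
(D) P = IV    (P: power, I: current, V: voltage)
(B) ρ = V/m

The equation (B) ρ = V/m is dimensionally incorrect.

LHS (ρ): [L^-3 M]
RHS (V/m): [L^3 M^-1] ✗

The dimensions do not match. The other three equations balance.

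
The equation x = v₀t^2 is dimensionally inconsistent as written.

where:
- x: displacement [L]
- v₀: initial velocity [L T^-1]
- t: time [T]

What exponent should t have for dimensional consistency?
The exponent of t should be 1: x = v₀t

The LHS x has dimensions [L]; t has dimensions [T].
As written, the RHS v₀t^2 (exponent 2 on t) has dimensions [L T], which does not match.
With exponent 1, the RHS v₀t has dimensions [L], matching the LHS.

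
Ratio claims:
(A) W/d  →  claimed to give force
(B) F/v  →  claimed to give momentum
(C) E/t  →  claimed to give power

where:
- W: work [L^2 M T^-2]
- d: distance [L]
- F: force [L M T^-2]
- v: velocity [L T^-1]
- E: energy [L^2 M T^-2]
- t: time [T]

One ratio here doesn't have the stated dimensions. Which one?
(B) F/v does not give momentum

(A) W/d: [L M T^-2] = force [L M T^-2] ✓
(B) F/v: [M T^-1] ≠ momentum [L M T^-1] ✗
(C) E/t: [L^2 M T^-3] = power [L^2 M T^-3] ✓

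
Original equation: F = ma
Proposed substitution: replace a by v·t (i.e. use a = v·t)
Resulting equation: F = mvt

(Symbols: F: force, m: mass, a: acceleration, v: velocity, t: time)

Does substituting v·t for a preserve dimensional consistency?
No

[a] = [L T^-2] and [v·t] = [L]. These differ, so the substitution replaces a quantity by one of different dimensions and the result F = mvt has LHS [L M T^-2] vs RHS [L M] — inconsistent.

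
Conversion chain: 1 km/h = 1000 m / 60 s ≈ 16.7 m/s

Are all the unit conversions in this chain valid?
The chain is incorrect (it contains an error).

Incorrect: 1 h = 3600 s, not 60 s (1 km/h ≈ 0.278 m/s)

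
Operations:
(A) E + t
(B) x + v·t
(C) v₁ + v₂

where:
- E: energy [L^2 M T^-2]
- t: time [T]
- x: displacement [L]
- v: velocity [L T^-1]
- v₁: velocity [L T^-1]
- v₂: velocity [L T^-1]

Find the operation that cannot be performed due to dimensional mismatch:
(A) E + t

(A) E + t: E [L^2 M T^-2] and t [T] — different dimensions cannot be added/subtracted ✗
(B) x + v·t: x [L] and v·t [L] — same dimensions ✓
(C) v₁ + v₂: v₁ [L T^-1] and v₂ [L T^-1] — same dimensions ✓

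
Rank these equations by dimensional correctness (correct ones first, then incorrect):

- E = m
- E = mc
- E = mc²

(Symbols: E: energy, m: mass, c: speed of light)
Dimensionally correct: E = mc²
Dimensionally incorrect: E = m, E = mc
Ordered (correct first, then incorrect): E = mc², E = m, E = mc

- E = m: LHS [L^2 M T^-2], RHS [M] → incorrect ✗
- E = mc: LHS [L^2 M T^-2], RHS [L M T^-1] → incorrect ✗
- E = mc²: LHS [L^2 M T^-2], RHS [L^2 M T^-2] → correct ✓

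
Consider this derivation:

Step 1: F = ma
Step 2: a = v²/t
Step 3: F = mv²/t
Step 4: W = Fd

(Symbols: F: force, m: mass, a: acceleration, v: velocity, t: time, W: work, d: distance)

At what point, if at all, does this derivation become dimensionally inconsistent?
Step 2

Step 1: F = ma → LHS [L M T^-2], RHS [L M T^-2] ✓
Step 2: a = v²/t → LHS [L T^-2], RHS [L^2 T^-3] ✗

The first dimensional inconsistency appears in step 2: a = v²/t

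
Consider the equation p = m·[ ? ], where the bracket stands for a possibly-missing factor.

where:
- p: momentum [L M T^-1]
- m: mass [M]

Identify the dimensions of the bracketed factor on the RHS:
[L T^-1] — velocity (e.g. v)

p has dimensions [L M T^-1]; m has dimensions [M].
The bracketed factor must supply [L M T^-1] / [M] = [L T^-1].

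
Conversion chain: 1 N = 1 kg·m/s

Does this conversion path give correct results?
The chain is incorrect (it contains an error).

Incorrect: Newton is kg·m/s², not kg·m/s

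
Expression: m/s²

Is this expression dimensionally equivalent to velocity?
No

The expression m/s² has dimensions [L T^-2], but velocity has dimensions [L T^-1].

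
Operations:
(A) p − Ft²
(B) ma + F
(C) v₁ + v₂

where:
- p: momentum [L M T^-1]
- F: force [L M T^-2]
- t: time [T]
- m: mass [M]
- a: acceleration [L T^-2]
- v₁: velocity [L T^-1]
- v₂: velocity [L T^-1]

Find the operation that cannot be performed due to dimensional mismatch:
(A) p − Ft²

(A) p − Ft²: p [L M T^-1] and Ft² [L M] — different dimensions cannot be added/subtracted ✗
(B) ma + F: ma [L M T^-2] and F [L M T^-2] — same dimensions ✓
(C) v₁ + v₂: v₁ [L T^-1] and v₂ [L T^-1] — same dimensions ✓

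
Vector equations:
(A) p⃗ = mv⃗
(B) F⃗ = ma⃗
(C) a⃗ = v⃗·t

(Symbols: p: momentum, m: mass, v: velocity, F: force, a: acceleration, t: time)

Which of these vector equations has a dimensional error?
(C) a⃗ = v⃗·t

(A) p⃗ = mv⃗: LHS [L M T^-1], RHS [L M T^-1] ✓ — mass (scalar) times velocity (vector)
(B) F⃗ = ma⃗: LHS [L M T^-2], RHS [L M T^-2] ✓ — Force and acceleration are vectors, mass is a scalar
(C) a⃗ = v⃗·t: LHS [L T^-2], RHS [L] ✗ — acceleration is velocity per time; should be v⃗/t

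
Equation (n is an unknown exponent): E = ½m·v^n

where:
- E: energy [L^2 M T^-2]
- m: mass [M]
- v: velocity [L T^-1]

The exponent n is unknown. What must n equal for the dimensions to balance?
n = 2

E has dimensions [L^2 M T^-2]; v has dimensions [L T^-1].
The rest of the RHS has dimensions [M], so v^n must supply [L^2 T^-2].
With n = 2: ½m·v^2 has dimensions [L^2 M T^-2], matching the LHS ✓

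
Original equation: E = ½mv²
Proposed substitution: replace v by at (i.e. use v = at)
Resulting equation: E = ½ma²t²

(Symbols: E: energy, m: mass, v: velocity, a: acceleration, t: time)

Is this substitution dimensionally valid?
Yes

[v] = [L T^-1] and [at] = [L T^-1]. These match, so the substitution replaces a quantity by one of the same dimensions and the result E = ½ma²t² has LHS [L^2 M T^-2] vs RHS [L^2 M T^-2] — still consistent.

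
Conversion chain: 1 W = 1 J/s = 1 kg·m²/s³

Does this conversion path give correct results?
The chain is correct (no errors).

Correct: Watt is Joule per second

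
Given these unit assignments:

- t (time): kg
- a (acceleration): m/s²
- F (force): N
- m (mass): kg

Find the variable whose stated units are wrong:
t

The variable t (time) should have units s, not kg.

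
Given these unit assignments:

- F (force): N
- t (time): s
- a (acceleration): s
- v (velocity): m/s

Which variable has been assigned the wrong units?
a

The variable a (acceleration) should have units m/s², not s.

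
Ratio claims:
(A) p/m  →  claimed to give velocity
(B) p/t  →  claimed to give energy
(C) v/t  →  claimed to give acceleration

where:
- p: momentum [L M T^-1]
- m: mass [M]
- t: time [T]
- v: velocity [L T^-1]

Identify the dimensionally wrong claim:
(B) p/t does not give energy

(A) p/m: [L T^-1] = velocity [L T^-1] ✓
(B) p/t: [L M T^-2] ≠ energy [L^2 M T^-2] ✗
(C) v/t: [L T^-2] = acceleration [L T^-2] ✓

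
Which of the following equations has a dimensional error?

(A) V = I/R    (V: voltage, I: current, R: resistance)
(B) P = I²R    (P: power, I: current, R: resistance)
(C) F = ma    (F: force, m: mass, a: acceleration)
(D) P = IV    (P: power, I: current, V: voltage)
(A) V = I/R

The equation (A) V = I/R is dimensionally incorrect.

LHS (V): [I^-1 L^2 M T^-3]
RHS (I/R): [I^3 L^-2 M^-1 T^3] ✗

The dimensions do not match. The other three equations balance.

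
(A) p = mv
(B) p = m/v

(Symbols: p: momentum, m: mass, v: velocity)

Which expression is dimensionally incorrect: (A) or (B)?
(B)

(A) p = mv: LHS [L M T^-1], RHS [L M T^-1] ✓
(B) p = m/v: LHS [L M T^-1], RHS [L^-1 M T] ✗

Expression (B) p = m/v is dimensionally incorrect.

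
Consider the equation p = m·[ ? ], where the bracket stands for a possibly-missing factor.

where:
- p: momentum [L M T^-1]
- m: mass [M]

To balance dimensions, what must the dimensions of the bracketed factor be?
[L T^-1] — velocity (e.g. v)

p has dimensions [L M T^-1]; m has dimensions [M].
The bracketed factor must supply [L M T^-1] / [M] = [L T^-1].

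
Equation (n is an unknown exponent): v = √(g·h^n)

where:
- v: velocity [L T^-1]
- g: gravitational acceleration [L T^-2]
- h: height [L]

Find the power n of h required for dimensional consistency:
n = 1

v has dimensions [L T^-1]; h has dimensions [L].
With n = 1: √(g·h^1) has dimensions [L T^-1], matching the LHS ✓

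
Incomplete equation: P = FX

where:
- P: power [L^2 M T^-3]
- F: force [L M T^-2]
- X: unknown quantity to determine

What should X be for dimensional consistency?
X = v (velocity), dimensions [L T^-1]

P has dimensions [L^2 M T^-3]; the rest of the RHS (F) has dimensions [L M T^-2].
So X must have dimensions [L T^-1] — X = v (velocity).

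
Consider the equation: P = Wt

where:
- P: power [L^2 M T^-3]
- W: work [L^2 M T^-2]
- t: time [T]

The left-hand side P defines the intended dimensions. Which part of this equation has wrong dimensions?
The right-hand side term Wt

P has dimensions [L^2 M T^-3], but Wt has dimensions [L^2 M T^-1], so the term Wt is dimensionally wrong for P.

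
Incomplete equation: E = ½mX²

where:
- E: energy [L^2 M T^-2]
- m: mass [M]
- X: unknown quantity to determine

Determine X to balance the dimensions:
X = v (velocity), dimensions [L T^-1]

E has dimensions [L^2 M T^-2]; the rest of the RHS (½m) has dimensions [M].
So X² must have dimensions [L^2 T^-2], i.e. X has dimensions [L T^-1] — X = v (velocity).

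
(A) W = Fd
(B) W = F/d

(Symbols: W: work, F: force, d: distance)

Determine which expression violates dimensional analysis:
(B)

(A) W = Fd: LHS [L^2 M T^-2], RHS [L^2 M T^-2] ✓
(B) W = F/d: LHS [L^2 M T^-2], RHS [M T^-2] ✗

Expression (B) W = F/d is dimensionally incorrect.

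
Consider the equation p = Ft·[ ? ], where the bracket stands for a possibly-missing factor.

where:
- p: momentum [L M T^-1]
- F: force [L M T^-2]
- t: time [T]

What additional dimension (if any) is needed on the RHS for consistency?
Nothing is missing — the bracketed factor must be dimensionless.

p has dimensions [L M T^-1] and Ft already has dimensions [L M T^-1], so p = Ft is dimensionally complete.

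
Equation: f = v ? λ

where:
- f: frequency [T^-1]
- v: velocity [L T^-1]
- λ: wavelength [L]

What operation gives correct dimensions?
division (÷): f = v ÷ λ

f [T^-1]; v [L T^-1]; λ [L].
v × λ → [L^2 T^-1] ✗
v ÷ λ → [T^-1] ✓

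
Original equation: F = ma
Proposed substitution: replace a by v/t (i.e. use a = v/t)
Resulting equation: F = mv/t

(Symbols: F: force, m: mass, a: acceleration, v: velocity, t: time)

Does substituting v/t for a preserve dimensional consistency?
Yes

[a] = [L T^-2] and [v/t] = [L T^-2]. These match, so the substitution replaces a quantity by one of the same dimensions and the result F = mv/t has LHS [L M T^-2] vs RHS [L M T^-2] — still consistent.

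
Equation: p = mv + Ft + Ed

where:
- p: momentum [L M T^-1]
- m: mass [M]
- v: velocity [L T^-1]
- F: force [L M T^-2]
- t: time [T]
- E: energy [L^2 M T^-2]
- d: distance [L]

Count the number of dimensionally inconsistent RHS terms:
1

LHS p: [L M T^-1]
- mv: [L M T^-1] ✓
- Ft: [L M T^-1] ✓
- Ed: [L^3 M T^-2] ✗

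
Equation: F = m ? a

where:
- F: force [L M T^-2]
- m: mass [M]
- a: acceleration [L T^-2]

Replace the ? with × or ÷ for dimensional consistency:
multiplication (×): F = m × a

F [L M T^-2]; m [M]; a [L T^-2].
m × a → [L M T^-2] ✓
m ÷ a → [L^-1 M T^2] ✗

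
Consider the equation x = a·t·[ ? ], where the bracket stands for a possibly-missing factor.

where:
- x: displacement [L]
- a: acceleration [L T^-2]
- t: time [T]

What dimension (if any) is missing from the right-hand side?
[T] — time (e.g. t)

x has dimensions [L]; a·t has dimensions [L T^-1].
The bracketed factor must supply [L] / [L T^-1] = [T].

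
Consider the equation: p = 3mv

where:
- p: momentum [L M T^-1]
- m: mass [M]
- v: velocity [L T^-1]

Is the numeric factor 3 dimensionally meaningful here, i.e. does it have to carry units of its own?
No

p has dimensions [L M T^-1] and mv already has dimensions [L M T^-1], so the equation balances without 3 contributing any dimensions. 3 is a pure (dimensionless) number; changing or removing it would not affect dimensional consistency.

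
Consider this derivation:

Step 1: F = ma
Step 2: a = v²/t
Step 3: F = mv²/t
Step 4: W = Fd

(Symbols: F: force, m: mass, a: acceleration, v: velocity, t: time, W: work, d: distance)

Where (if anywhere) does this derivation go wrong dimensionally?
Step 2

Step 1: F = ma → LHS [L M T^-2], RHS [L M T^-2] ✓
Step 2: a = v²/t → LHS [L T^-2], RHS [L^2 T^-3] ✗

The first dimensional inconsistency appears in step 2: a = v²/t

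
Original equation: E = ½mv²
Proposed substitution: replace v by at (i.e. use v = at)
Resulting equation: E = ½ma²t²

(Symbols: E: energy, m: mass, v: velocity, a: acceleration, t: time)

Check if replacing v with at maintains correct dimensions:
Yes

[v] = [L T^-1] and [at] = [L T^-1]. These match, so the substitution replaces a quantity by one of the same dimensions and the result E = ½ma²t² has LHS [L^2 M T^-2] vs RHS [L^2 M T^-2] — still consistent.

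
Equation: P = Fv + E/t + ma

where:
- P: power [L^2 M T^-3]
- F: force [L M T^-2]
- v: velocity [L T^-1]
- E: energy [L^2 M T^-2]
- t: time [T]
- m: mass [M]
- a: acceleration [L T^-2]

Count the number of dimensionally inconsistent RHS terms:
1

LHS P: [L^2 M T^-3]
- Fv: [L^2 M T^-3] ✓
- E/t: [L^2 M T^-3] ✓
- ma: [L M T^-2] ✗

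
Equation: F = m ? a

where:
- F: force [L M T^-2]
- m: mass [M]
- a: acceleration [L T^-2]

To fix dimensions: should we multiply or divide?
multiplication (×): F = m × a

F [L M T^-2]; m [M]; a [L T^-2].
m × a → [L M T^-2] ✓
m ÷ a → [L^-1 M T^2] ✗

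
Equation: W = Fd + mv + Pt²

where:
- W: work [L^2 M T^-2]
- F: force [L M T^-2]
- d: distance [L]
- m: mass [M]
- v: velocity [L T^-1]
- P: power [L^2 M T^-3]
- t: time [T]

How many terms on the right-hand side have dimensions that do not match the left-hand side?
2

LHS W: [L^2 M T^-2]
- Fd: [L^2 M T^-2] ✓
- mv: [L M T^-1] ✗
- Pt²: [L^2 M T^-1] ✗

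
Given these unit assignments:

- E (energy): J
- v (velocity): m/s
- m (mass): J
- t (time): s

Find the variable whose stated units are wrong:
m

The variable m (mass) should have units kg, not J.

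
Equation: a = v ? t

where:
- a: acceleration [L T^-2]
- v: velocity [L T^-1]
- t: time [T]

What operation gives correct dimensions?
division (÷): a = v ÷ t

a [L T^-2]; v [L T^-1]; t [T].
v × t → [L] ✗
v ÷ t → [L T^-2] ✓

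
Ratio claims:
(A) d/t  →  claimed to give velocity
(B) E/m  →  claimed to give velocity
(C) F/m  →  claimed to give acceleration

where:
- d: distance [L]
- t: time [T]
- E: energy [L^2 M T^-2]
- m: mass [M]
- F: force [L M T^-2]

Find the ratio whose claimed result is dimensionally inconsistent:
(B) E/m does not give velocity

(A) d/t: [L T^-1] = velocity [L T^-1] ✓
(B) E/m: [L^2 T^-2] ≠ velocity [L T^-1] ✗
(C) F/m: [L T^-2] = acceleration [L T^-2] ✓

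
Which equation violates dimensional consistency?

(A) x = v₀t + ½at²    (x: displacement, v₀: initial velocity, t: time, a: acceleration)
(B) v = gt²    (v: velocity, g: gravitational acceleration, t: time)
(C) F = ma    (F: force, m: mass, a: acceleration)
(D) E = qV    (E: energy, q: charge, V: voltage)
(B) v = gt²

The equation (B) v = gt² is dimensionally incorrect.

LHS (v): [L T^-1]
RHS (gt²): [L] ✗

The dimensions do not match. The other three equations balance.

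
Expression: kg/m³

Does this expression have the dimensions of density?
Yes

The expression kg/m³ has dimensions [L^-3 M], which is exactly density [L^-3 M].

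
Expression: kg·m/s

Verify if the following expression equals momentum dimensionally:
Yes

The expression kg·m/s has dimensions [L M T^-1], which is exactly momentum [L M T^-1].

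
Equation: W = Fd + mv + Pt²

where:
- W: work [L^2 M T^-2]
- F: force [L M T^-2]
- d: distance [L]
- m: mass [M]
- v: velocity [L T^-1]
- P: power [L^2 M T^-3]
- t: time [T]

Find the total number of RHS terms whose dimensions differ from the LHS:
2

LHS W: [L^2 M T^-2]
- Fd: [L^2 M T^-2] ✓
- mv: [L M T^-1] ✗
- Pt²: [L^2 M T^-1] ✗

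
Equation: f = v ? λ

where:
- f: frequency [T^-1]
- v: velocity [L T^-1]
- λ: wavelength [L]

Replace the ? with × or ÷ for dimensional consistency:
division (÷): f = v ÷ λ

f [T^-1]; v [L T^-1]; λ [L].
v × λ → [L^2 T^-1] ✗
v ÷ λ → [T^-1] ✓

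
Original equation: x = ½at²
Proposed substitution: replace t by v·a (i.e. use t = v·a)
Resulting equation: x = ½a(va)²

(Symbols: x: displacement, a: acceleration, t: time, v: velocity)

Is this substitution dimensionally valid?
No

[t] = [T] and [v·a] = [L^2 T^-3]. These differ, so the substitution replaces a quantity by one of different dimensions and the result x = ½a(va)² has LHS [L] vs RHS [L^5 T^-8] — inconsistent.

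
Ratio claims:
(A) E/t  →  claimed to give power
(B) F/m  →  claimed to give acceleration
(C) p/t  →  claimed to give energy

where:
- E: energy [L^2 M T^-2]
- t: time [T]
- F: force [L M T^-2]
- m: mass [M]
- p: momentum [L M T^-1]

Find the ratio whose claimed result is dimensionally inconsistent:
(C) p/t does not give energy

(A) E/t: [L^2 M T^-3] = power [L^2 M T^-3] ✓
(B) F/m: [L T^-2] = acceleration [L T^-2] ✓
(C) p/t: [L M T^-2] ≠ energy [L^2 M T^-2] ✗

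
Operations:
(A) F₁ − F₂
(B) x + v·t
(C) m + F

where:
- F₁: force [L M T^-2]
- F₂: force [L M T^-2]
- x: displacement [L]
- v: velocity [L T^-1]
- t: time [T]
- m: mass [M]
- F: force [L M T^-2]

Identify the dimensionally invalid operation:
(C) m + F

(A) F₁ − F₂: F₁ [L M T^-2] and F₂ [L M T^-2] — same dimensions ✓
(B) x + v·t: x [L] and v·t [L] — same dimensions ✓
(C) m + F: m [M] and F [L M T^-2] — different dimensions cannot be added/subtracted ✗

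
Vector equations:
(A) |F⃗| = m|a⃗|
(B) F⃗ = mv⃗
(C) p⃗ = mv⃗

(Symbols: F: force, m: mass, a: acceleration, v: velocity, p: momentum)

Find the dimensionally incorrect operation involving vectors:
(B) F⃗ = mv⃗

(A) |F⃗| = m|a⃗|: LHS [L M T^-2], RHS [L M T^-2] ✓ — magnitudes of vectors are scalars
(B) F⃗ = mv⃗: LHS [L M T^-2], RHS [L M T^-1] ✗ — mass times velocity is momentum, not force; should be ma⃗
(C) p⃗ = mv⃗: LHS [L M T^-1], RHS [L M T^-1] ✓ — mass (scalar) times velocity (vector)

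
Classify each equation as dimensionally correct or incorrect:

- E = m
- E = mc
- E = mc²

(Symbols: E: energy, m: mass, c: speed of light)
Dimensionally correct: E = mc²
Dimensionally incorrect: E = m, E = mc
Ordered (correct first, then incorrect): E = mc², E = m, E = mc

- E = m: LHS [L^2 M T^-2], RHS [M] → incorrect ✗
- E = mc: LHS [L^2 M T^-2], RHS [L M T^-1] → incorrect ✗
- E = mc²: LHS [L^2 M T^-2], RHS [L^2 M T^-2] → correct ✓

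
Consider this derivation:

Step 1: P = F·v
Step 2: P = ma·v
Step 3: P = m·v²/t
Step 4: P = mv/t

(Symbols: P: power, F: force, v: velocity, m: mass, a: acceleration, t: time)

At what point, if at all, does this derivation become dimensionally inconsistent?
Step 4

Step 1: P = F·v → LHS [L^2 M T^-3], RHS [L^2 M T^-3] ✓
Step 2: P = ma·v → LHS [L^2 M T^-3], RHS [L^2 M T^-3] ✓
Step 3: P = m·v²/t → LHS [L^2 M T^-3], RHS [L^2 M T^-3] ✓
Step 4: P = mv/t → LHS [L^2 M T^-3], RHS [L M T^-2] ✗

The first dimensional inconsistency appears in step 4: P = mv/t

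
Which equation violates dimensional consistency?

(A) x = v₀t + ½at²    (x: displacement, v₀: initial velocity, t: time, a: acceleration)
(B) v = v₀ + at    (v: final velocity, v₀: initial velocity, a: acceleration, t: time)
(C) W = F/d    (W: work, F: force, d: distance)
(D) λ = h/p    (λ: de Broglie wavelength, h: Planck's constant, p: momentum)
(C) W = F/d

The equation (C) W = F/d is dimensionally incorrect.

LHS (W): [L^2 M T^-2]
RHS (F/d): [M T^-2] ✗

The dimensions do not match. The other three equations balance.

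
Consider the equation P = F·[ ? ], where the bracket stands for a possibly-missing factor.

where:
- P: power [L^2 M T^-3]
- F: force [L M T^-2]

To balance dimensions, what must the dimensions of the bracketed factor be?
[L T^-1] — velocity (e.g. v)

P has dimensions [L^2 M T^-3]; F has dimensions [L M T^-2].
The bracketed factor must supply [L^2 M T^-3] / [L M T^-2] = [L T^-1].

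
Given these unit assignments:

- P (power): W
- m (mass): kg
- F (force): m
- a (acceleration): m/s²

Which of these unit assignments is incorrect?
F

The variable F (force) should have units N, not m.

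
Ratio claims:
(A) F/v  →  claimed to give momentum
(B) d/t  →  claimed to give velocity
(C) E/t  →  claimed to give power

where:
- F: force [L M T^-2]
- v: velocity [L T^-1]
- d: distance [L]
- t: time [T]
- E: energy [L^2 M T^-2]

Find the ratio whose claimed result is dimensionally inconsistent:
(A) F/v does not give momentum

(A) F/v: [M T^-1] ≠ momentum [L M T^-1] ✗
(B) d/t: [L T^-1] = velocity [L T^-1] ✓
(C) E/t: [L^2 M T^-3] = power [L^2 M T^-3] ✓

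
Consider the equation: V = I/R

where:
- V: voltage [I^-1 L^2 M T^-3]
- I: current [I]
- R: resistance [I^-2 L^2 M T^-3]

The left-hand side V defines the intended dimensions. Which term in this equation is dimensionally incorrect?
The right-hand side term I/R

V has dimensions [I^-1 L^2 M T^-3], but I/R has dimensions [I^3 L^-2 M^-1 T^3], so the term I/R is dimensionally wrong for V.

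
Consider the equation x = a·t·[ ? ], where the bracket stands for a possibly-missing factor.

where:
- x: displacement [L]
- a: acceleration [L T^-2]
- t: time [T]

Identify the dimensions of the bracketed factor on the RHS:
[T] — time (e.g. t)

x has dimensions [L]; a·t has dimensions [L T^-1].
The bracketed factor must supply [L] / [L T^-1] = [T].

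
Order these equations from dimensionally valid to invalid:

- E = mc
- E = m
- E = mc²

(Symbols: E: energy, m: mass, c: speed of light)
Dimensionally correct: E = mc²
Dimensionally incorrect: E = mc, E = m
Ordered (correct first, then incorrect): E = mc², E = mc, E = m

- E = mc: LHS [L^2 M T^-2], RHS [L M T^-1] → incorrect ✗
- E = m: LHS [L^2 M T^-2], RHS [M] → incorrect ✗
- E = mc²: LHS [L^2 M T^-2], RHS [L^2 M T^-2] → correct ✓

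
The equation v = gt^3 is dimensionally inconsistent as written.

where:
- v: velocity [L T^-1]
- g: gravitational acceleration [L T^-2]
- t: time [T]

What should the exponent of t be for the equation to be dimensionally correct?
The exponent of t should be 1: v = gt

The LHS v has dimensions [L T^-1]; t has dimensions [T].
As written, the RHS gt^3 (exponent 3 on t) has dimensions [L T], which does not match.
With exponent 1, the RHS gt has dimensions [L T^-1], matching the LHS.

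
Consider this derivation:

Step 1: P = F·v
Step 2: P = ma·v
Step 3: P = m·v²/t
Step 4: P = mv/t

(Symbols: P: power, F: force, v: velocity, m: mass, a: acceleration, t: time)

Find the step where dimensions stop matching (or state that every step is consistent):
Step 4

Step 1: P = F·v → LHS [L^2 M T^-3], RHS [L^2 M T^-3] ✓
Step 2: P = ma·v → LHS [L^2 M T^-3], RHS [L^2 M T^-3] ✓
Step 3: P = m·v²/t → LHS [L^2 M T^-3], RHS [L^2 M T^-3] ✓
Step 4: P = mv/t → LHS [L^2 M T^-3], RHS [L M T^-2] ✗

The first dimensional inconsistency appears in step 4: P = mv/t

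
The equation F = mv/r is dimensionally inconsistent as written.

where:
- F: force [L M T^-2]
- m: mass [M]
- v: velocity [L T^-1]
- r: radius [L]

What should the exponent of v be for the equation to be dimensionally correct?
The exponent of v should be 2: F = mv^2/r

The LHS F has dimensions [L M T^-2]; v has dimensions [L T^-1].
As written, the RHS mv/r (exponent 1 on v) has dimensions [M T^-1], which does not match.
With exponent 2, the RHS mv^2/r has dimensions [L M T^-2], matching the LHS.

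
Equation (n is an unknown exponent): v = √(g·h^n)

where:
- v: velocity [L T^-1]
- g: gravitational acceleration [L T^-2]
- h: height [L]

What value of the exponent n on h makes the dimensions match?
n = 1

v has dimensions [L T^-1]; h has dimensions [L].
With n = 1: √(g·h^1) has dimensions [L T^-1], matching the LHS ✓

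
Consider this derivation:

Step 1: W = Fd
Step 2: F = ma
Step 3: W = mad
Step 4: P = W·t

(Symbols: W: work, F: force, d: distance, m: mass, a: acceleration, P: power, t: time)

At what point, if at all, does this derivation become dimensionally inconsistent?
Step 4

Step 1: W = Fd → LHS [L^2 M T^-2], RHS [L^2 M T^-2] ✓
Step 2: F = ma → LHS [L M T^-2], RHS [L M T^-2] ✓
Step 3: W = mad → LHS [L^2 M T^-2], RHS [L^2 M T^-2] ✓
Step 4: P = W·t → LHS [L^2 M T^-3], RHS [L^2 M T^-1] ✗

The first dimensional inconsistency appears in step 4: P = W·t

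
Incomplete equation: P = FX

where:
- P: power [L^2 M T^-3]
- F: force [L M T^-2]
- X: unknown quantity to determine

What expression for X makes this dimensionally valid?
X = v (velocity), dimensions [L T^-1]

P has dimensions [L^2 M T^-3]; the rest of the RHS (F) has dimensions [L M T^-2].
So X must have dimensions [L T^-1] — X = v (velocity).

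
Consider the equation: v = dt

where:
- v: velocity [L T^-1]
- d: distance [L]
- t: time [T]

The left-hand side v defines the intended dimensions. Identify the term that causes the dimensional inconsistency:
The right-hand side term dt

v has dimensions [L T^-1], but dt has dimensions [L T], so the term dt is dimensionally wrong for v.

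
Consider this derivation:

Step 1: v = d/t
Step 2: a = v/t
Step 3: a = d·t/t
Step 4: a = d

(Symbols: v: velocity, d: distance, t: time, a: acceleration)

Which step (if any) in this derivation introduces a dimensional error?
Step 3

Step 1: v = d/t → LHS [L T^-1], RHS [L T^-1] ✓
Step 2: a = v/t → LHS [L T^-2], RHS [L T^-2] ✓
Step 3: a = d·t/t → LHS [L T^-2], RHS [L] ✗

The first dimensional inconsistency appears in step 3: a = d·t/t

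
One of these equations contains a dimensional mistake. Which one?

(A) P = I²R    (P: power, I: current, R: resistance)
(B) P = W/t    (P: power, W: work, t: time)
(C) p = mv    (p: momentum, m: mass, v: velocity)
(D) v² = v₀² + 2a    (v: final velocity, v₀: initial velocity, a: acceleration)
(D) v² = v₀² + 2a

The equation (D) v² = v₀² + 2a is dimensionally incorrect.

LHS (v²): [L^2 T^-2]
RHS terms:
  - v₀²: [L^2 T^-2] ✓
  - 2a: [L T^-2] ✗ (does not match LHS)

The dimensions do not match. The other three equations balance.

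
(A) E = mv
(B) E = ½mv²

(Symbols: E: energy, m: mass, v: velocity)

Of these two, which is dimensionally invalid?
(A)

(A) E = mv: LHS [L^2 M T^-2], RHS [L M T^-1] ✗
(B) E = ½mv²: LHS [L^2 M T^-2], RHS [L^2 M T^-2] ✓

Expression (A) E = mv is dimensionally incorrect.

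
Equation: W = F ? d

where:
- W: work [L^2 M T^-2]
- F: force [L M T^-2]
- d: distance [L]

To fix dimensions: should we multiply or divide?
multiplication (×): W = F × d

W [L^2 M T^-2]; F [L M T^-2]; d [L].
F × d → [L^2 M T^-2] ✓
F ÷ d → [M T^-2] ✗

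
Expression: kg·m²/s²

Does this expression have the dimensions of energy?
Yes

The expression kg·m²/s² has dimensions [L^2 M T^-2], which is exactly energy [L^2 M T^-2].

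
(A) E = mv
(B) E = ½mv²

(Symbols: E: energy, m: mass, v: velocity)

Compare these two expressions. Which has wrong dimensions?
(A)

(A) E = mv: LHS [L^2 M T^-2], RHS [L M T^-1] ✗
(B) E = ½mv²: LHS [L^2 M T^-2], RHS [L^2 M T^-2] ✓

Expression (A) E = mv is dimensionally incorrect.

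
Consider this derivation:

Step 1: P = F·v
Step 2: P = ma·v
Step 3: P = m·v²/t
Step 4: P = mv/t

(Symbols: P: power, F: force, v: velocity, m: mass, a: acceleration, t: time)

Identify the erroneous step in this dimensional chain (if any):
Step 4

Step 1: P = F·v → LHS [L^2 M T^-3], RHS [L^2 M T^-3] ✓
Step 2: P = ma·v → LHS [L^2 M T^-3], RHS [L^2 M T^-3] ✓
Step 3: P = m·v²/t → LHS [L^2 M T^-3], RHS [L^2 M T^-3] ✓
Step 4: P = mv/t → LHS [L^2 M T^-3], RHS [L M T^-2] ✗

The first dimensional inconsistency appears in step 4: P = mv/t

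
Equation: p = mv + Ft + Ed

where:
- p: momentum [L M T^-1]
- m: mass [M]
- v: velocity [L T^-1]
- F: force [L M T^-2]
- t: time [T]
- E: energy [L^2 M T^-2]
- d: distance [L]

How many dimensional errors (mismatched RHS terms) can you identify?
1

LHS p: [L M T^-1]
- mv: [L M T^-1] ✓
- Ft: [L M T^-1] ✓
- Ed: [L^3 M T^-2] ✗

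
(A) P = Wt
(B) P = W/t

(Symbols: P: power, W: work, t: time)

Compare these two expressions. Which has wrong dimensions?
(A)

(A) P = Wt: LHS [L^2 M T^-3], RHS [L^2 M T^-1] ✗
(B) P = W/t: LHS [L^2 M T^-3], RHS [L^2 M T^-3] ✓

Expression (A) P = Wt is dimensionally incorrect.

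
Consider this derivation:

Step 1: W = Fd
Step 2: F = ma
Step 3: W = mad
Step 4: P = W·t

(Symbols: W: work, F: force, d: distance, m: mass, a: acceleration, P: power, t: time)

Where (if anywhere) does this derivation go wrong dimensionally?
Step 4

Step 1: W = Fd → LHS [L^2 M T^-2], RHS [L^2 M T^-2] ✓
Step 2: F = ma → LHS [L M T^-2], RHS [L M T^-2] ✓
Step 3: W = mad → LHS [L^2 M T^-2], RHS [L^2 M T^-2] ✓
Step 4: P = W·t → LHS [L^2 M T^-3], RHS [L^2 M T^-1] ✗

The first dimensional inconsistency appears in step 4: P = W·t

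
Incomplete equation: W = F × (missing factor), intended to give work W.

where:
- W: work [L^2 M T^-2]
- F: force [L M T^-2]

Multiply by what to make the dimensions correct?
d (distance), dimensions [L]

W has dimensions [L^2 M T^-2] and F has dimensions [L M T^-2].
The missing factor must have dimensions [L^2 M T^-2] / [L M T^-2] = [L], i.e. distance (d).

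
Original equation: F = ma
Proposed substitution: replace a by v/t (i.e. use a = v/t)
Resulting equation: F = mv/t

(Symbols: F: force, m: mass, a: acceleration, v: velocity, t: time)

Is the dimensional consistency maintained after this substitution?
Yes

[a] = [L T^-2] and [v/t] = [L T^-2]. These match, so the substitution replaces a quantity by one of the same dimensions and the result F = mv/t has LHS [L M T^-2] vs RHS [L M T^-2] — still consistent.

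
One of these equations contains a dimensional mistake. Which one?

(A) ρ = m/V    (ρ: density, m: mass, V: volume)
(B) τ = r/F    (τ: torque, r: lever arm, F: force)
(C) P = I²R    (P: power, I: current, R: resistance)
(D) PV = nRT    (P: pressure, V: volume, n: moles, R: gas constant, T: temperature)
(B) τ = r/F

The equation (B) τ = r/F is dimensionally incorrect.

LHS (τ): [L^2 M T^-2]
RHS (r/F): [M^-1 T^2] ✗

The dimensions do not match. The other three equations balance.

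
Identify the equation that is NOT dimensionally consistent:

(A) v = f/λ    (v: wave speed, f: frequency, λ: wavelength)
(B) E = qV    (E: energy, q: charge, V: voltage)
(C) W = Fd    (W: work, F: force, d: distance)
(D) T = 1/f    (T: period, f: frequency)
(A) v = f/λ

The equation (A) v = f/λ is dimensionally incorrect.

LHS (v): [L T^-1]
RHS (f/λ): [L^-1 T^-1] ✗

The dimensions do not match. The other three equations balance.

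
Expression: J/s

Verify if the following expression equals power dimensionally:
Yes

The expression J/s has dimensions [L^2 M T^-3], which is exactly power [L^2 M T^-3].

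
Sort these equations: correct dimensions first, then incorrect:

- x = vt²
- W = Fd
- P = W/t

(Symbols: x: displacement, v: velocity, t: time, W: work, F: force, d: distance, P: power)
Dimensionally correct: W = Fd, P = W/t
Dimensionally incorrect: x = vt²
Ordered (correct first, then incorrect): W = Fd, P = W/t, x = vt²

- x = vt²: LHS [L], RHS [L T] → incorrect ✗
- W = Fd: LHS [L^2 M T^-2], RHS [L^2 M T^-2] → correct ✓
- P = W/t: LHS [L^2 M T^-3], RHS [L^2 M T^-3] → correct ✓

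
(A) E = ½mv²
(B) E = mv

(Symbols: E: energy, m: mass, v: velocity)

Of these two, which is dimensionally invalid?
(B)

(A) E = ½mv²: LHS [L^2 M T^-2], RHS [L^2 M T^-2] ✓
(B) E = mv: LHS [L^2 M T^-2], RHS [L M T^-1] ✗

Expression (B) E = mv is dimensionally incorrect.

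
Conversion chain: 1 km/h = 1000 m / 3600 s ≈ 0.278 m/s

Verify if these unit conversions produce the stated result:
The chain is correct (no errors).

Correct: 1 km = 1000 m, 1 h = 3600 s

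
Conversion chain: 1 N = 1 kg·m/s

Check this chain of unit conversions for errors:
The chain is incorrect (it contains an error).

Incorrect: Newton is kg·m/s², not kg·m/s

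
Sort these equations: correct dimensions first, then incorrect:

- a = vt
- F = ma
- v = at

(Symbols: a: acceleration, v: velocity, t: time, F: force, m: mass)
Dimensionally correct: F = ma, v = at
Dimensionally incorrect: a = vt
Ordered (correct first, then incorrect): F = ma, v = at, a = vt

- a = vt: LHS [L T^-2], RHS [L] → incorrect ✗
- F = ma: LHS [L M T^-2], RHS [L M T^-2] → correct ✓
- v = at: LHS [L T^-1], RHS [L T^-1] → correct ✓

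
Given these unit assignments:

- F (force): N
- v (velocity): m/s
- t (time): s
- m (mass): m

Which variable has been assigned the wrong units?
m

The variable m (mass) should have units kg, not m.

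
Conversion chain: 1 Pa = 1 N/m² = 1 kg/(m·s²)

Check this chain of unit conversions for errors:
The chain is correct (no errors).

Correct: Pascal is Newton per square meter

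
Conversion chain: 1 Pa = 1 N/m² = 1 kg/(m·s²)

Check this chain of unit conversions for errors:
The chain is correct (no errors).

Correct: Pascal is Newton per square meter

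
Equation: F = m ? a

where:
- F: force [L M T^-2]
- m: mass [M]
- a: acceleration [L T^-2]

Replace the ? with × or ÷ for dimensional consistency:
multiplication (×): F = m × a

F [L M T^-2]; m [M]; a [L T^-2].
m × a → [L M T^-2] ✓
m ÷ a → [L^-1 M T^2] ✗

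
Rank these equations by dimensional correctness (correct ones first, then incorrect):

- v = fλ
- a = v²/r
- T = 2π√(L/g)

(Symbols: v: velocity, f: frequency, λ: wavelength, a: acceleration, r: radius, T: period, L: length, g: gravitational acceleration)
Dimensionally correct: v = fλ, a = v²/r, T = 2π√(L/g)
Dimensionally incorrect: none
Ordered (correct first, then incorrect): v = fλ, a = v²/r, T = 2π√(L/g)

- v = fλ: LHS [L T^-1], RHS [L T^-1] → correct ✓
- a = v²/r: LHS [L T^-2], RHS [L T^-2] → correct ✓
- T = 2π√(L/g): LHS [T], RHS [T] → correct ✓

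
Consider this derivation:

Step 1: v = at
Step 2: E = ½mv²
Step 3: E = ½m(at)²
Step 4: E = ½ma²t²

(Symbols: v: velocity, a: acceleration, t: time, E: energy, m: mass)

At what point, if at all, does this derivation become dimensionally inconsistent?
No step introduces an error — all steps are dimensionally consistent.

Step 1: v = at → LHS [L T^-1], RHS [L T^-1] ✓
Step 2: E = ½mv² → LHS [L^2 M T^-2], RHS [L^2 M T^-2] ✓
Step 3: E = ½m(at)² → LHS [L^2 M T^-2], RHS [L^2 M T^-2] ✓
Step 4: E = ½ma²t² → LHS [L^2 M T^-2], RHS [L^2 M T^-2] ✓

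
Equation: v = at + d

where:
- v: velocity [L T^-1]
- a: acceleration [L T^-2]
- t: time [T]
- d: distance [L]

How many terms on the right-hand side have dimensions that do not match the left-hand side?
1

LHS v: [L T^-1]
- at: [L T^-1] ✓
- d: [L] ✗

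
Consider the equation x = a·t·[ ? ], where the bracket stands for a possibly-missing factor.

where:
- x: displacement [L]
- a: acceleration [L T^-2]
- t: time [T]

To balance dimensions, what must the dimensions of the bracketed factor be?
[T] — time (e.g. t)

x has dimensions [L]; a·t has dimensions [L T^-1].
The bracketed factor must supply [L] / [L T^-1] = [T].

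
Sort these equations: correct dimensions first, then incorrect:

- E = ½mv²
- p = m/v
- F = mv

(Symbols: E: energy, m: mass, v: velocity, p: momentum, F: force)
Dimensionally correct: E = ½mv²
Dimensionally incorrect: p = m/v, F = mv
Ordered (correct first, then incorrect): E = ½mv², p = m/v, F = mv

- E = ½mv²: LHS [L^2 M T^-2], RHS [L^2 M T^-2] → correct ✓
- p = m/v: LHS [L M T^-1], RHS [L^-1 M T] → incorrect ✗
- F = mv: LHS [L M T^-2], RHS [L M T^-1] → incorrect ✗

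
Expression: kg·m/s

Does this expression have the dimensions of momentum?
Yes

The expression kg·m/s has dimensions [L M T^-1], which is exactly momentum [L M T^-1].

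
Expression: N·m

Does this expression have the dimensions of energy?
Yes

The expression N·m has dimensions [L^2 M T^-2], which is exactly energy [L^2 M T^-2].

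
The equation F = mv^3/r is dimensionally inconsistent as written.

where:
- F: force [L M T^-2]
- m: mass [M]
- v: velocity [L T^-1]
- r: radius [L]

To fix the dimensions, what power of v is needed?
The exponent of v should be 2: F = mv^2/r

The LHS F has dimensions [L M T^-2]; v has dimensions [L T^-1].
As written, the RHS mv^3/r (exponent 3 on v) has dimensions [L^2 M T^-3], which does not match.
With exponent 2, the RHS mv^2/r has dimensions [L M T^-2], matching the LHS.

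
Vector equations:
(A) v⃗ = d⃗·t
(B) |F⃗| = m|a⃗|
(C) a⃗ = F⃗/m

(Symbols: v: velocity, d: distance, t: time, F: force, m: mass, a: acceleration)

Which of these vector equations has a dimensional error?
(A) v⃗ = d⃗·t

(A) v⃗ = d⃗·t: LHS [L T^-1], RHS [L T] ✗ — velocity is displacement per time; should be d⃗/t
(B) |F⃗| = m|a⃗|: LHS [L M T^-2], RHS [L M T^-2] ✓ — magnitudes of vectors are scalars
(C) a⃗ = F⃗/m: LHS [L T^-2], RHS [L T^-2] ✓ — force (vector) divided by mass (scalar)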